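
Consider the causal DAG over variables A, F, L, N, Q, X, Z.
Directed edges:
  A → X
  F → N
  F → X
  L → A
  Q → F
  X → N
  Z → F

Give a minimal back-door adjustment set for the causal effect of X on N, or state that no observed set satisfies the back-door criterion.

desc(X)\{X}={N}; candidates ⊆ {A,F,L,Q,Z}.
size 0: {}; under {} X still reaches {A,F,L,N,Q,Z} ∋ N.
{F}: X⊥N given {F} in G with X→· removed — back-door holds.

X→N: minimal back-door set {F}.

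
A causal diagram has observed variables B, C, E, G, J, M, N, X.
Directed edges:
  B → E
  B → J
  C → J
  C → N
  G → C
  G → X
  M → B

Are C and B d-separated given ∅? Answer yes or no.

Yes — C ⊥ B | ∅.

Bayes-Ball from C | ∅ reaches {G,J,N,X}.
B ∉ reach(C|∅) ⇒ C ⊥ B | ∅.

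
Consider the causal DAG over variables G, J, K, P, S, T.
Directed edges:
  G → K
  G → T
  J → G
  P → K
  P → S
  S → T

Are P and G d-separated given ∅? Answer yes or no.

Yes — P ⊥ G | ∅.

Bayes-Ball from P | ∅ reaches {K,S,T}.
G ∉ reach(P|∅) ⇒ P ⊥ G | ∅.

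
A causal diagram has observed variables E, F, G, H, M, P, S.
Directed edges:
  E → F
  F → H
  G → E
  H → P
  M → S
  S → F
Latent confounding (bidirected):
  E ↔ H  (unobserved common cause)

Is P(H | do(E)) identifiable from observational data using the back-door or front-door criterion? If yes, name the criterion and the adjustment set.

desc(E)\{E}={F,H,P}; candidates ⊆ {G,M,S}.
E↔H: latent back-door arc(s) into E.
size 0: {}; under {} E still reaches {G,H,P} ∋ H.
size 1: {G}, {M}, {S}; under {G} E still reaches {H,P} ∋ H.
size 2: {G,M}, {G,S}, {M,S}; under {G,M} E still reaches {H,P} ∋ H.
E↔H cannot be blocked by any observed set — no back-door set.
{F}: (i) intercepts every directed E→H path; (ii) no back-door E→{F}; (iii) {E} blocks every back-door {F}→H. Front-door holds.
P(H|do(E)) = Σ_{F} P(F|E) Σ_{E'} P(H|F,E')P(E').

P(H|do(E)): frontdoor, adjust for {F}.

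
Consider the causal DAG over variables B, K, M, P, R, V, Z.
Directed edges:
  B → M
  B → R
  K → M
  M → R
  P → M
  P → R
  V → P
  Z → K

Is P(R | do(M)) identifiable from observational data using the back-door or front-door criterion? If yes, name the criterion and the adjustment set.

P(R|do(M)): backdoor, adjust for {B, P}.

desc(M)\{M}={R}; candidates ⊆ {B,K,P,V,Z}.
size 0: {}; under {} M still reaches {B,K,P,R,V,Z} ∋ R.
size 1: {B}, {K}, {P} …(+2); under {B} M still reaches {K,P,R,V,Z} ∋ R.
{B,P}: M⊥R given {B,P} in G with M→· removed — back-door holds.
P(R|do(M)) = Σ_{B,P} P(R|M,B,P)·P(B,P).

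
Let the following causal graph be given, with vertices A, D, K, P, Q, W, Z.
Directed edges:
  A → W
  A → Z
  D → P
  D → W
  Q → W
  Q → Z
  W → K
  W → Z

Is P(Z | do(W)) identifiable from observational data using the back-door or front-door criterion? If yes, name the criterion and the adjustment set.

desc(W)\{W}={K,Z}; candidates ⊆ {A,D,P,Q}.
size 0: {}; under {} W still reaches {A,D,P,Q,Z} ∋ Z.
size 1: {A}, {D}, {P} …(+1); under {A} W still reaches {D,P,Q,Z} ∋ Z.
{A,Q}: W⊥Z given {A,Q} in G with W→· removed — back-door holds.
P(Z|do(W)) = Σ_{A,Q} P(Z|W,A,Q)·P(A,Q).

P(Z|do(W)): backdoor, adjust for {A, Q}.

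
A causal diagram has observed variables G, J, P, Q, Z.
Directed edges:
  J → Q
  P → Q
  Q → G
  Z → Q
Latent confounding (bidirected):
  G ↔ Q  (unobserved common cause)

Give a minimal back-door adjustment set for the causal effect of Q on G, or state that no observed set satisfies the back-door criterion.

Q→G: no observed back-door set.

desc(Q)\{Q}={G}; candidates ⊆ {J,P,Z}.
Q↔G: latent back-door arc(s) into Q.
size 0: {}; under {} Q still reaches {G,J,P,Z} ∋ G.
size 1: {J}, {P}, {Z}; under {J} Q still reaches {G,P,Z} ∋ G.
size 2: {J,P}, {J,Z}, {P,Z}; under {J,P} Q still reaches {G,Z} ∋ G.
Q↔G cannot be blocked by any observed set — no back-door set.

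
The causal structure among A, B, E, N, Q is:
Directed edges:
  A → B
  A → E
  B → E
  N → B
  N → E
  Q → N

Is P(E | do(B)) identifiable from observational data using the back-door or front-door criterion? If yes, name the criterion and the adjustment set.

desc(B)\{B}={E}; candidates ⊆ {A,N,Q}.
size 0: {}; under {} B still reaches {A,E,N,Q} ∋ E.
size 1: {A}, {N}, {Q}; under {A} B still reaches {E,N,Q} ∋ E.
{A,N}: B⊥E given {A,N} in G with B→· removed — back-door holds.
P(E|do(B)) = Σ_{A,N} P(E|B,A,N)·P(A,N).

P(E|do(B)): backdoor, adjust for {A, N}.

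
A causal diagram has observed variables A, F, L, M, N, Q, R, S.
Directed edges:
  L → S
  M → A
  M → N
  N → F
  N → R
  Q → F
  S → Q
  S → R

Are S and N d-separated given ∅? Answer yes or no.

Bayes-Ball from S | ∅ reaches {F,L,Q,R}.
N ∉ reach(S|∅) ⇒ S ⊥ N | ∅.

Yes — S ⊥ N | ∅.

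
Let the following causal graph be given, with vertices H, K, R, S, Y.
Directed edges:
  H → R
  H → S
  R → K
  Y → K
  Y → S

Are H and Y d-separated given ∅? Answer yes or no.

Bayes-Ball from H | ∅ reaches {K,R,S}.
Y ∉ reach(H|∅) ⇒ H ⊥ Y | ∅.

Yes — H ⊥ Y | ∅.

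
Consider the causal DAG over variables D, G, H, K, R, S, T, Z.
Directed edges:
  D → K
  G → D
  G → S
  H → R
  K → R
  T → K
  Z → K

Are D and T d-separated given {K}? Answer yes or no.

Bayes-Ball from D | {K} reaches {G,S,T,Z}.
T ∈ reach(D|{K}) ⇒ D ⊥̸ T | {K}.

No — D and T are d-connected given {K}.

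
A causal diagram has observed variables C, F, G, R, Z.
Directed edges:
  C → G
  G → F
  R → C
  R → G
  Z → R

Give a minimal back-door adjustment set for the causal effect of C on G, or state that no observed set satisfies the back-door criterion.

desc(C)\{C}={F,G}; candidates ⊆ {R,Z}.
size 0: {}; under {} C still reaches {F,G,R,Z} ∋ G.
{R}: C⊥G given {R} in G with C→· removed — back-door holds.

C→G: minimal back-door set {R}.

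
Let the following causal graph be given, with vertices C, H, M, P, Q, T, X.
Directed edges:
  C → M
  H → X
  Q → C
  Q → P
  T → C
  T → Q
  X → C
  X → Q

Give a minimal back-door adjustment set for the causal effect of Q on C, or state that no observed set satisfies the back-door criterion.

Q→C: minimal back-door set {T, X}.

desc(Q)\{Q}={C,M,P}; candidates ⊆ {H,T,X}.
size 0: {}; under {} Q still reaches {C,H,M,T,X} ∋ C.
size 1: {H}, {T}, {X}; under {H} Q still reaches {C,M,T,X} ∋ C.
{T,X}: Q⊥C given {T,X} in G with Q→· removed — back-door holds.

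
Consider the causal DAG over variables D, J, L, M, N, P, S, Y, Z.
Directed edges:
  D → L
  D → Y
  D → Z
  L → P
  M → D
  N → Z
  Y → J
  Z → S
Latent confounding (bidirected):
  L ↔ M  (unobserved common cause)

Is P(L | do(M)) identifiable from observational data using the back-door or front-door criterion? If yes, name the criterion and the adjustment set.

P(L|do(M)): frontdoor, adjust for {D}.

desc(M)\{M}={D,J,L,P,S,Y,Z}; candidates ⊆ {N}.
M↔L: latent back-door arc(s) into M.
size 0: {}; under {} M still reaches {L,P} ∋ L.
size 1: {N}; under {N} M still reaches {L,P} ∋ L.
M↔L cannot be blocked by any observed set — no back-door set.
{D}: (i) intercepts every directed M→L path; (ii) no back-door M→{D}; (iii) {M} blocks every back-door {D}→L. Front-door holds.
P(L|do(M)) = Σ_{D} P(D|M) Σ_{M'} P(L|D,M')P(M').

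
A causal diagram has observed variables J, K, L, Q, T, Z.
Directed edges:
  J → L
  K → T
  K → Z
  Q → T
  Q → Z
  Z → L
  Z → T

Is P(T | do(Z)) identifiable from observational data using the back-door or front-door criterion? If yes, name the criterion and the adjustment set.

desc(Z)\{Z}={L,T}; candidates ⊆ {J,K,Q}.
size 0: {}; under {} Z still reaches {K,Q,T} ∋ T.
size 1: {J}, {K}, {Q}; under {J} Z still reaches {K,Q,T} ∋ T.
{K,Q}: Z⊥T given {K,Q} in G with Z→· removed — back-door holds.
P(T|do(Z)) = Σ_{K,Q} P(T|Z,K,Q)·P(K,Q).

P(T|do(Z)): backdoor, adjust for {K, Q}.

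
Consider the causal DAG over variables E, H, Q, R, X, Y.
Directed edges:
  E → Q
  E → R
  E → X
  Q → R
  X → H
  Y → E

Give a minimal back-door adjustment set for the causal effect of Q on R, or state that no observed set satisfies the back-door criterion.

desc(Q)\{Q}={R}; candidates ⊆ {E,H,X,Y}.
size 0: {}; under {} Q still reaches {E,H,R,X,Y} ∋ R.
{E}: Q⊥R given {E} in G with Q→· removed — back-door holds.

Q→R: minimal back-door set {E}.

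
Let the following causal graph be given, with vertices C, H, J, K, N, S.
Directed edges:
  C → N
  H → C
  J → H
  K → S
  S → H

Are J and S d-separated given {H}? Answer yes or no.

No — J and S are d-connected given {H}.

Bayes-Ball from J | {H} reaches {K,S}.
S ∈ reach(J|{H}) ⇒ J ⊥̸ S | {H}.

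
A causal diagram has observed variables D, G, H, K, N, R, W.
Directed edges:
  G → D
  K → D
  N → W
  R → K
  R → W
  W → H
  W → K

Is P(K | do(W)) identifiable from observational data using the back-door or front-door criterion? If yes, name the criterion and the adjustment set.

P(K|do(W)): backdoor, adjust for {R}.

desc(W)\{W}={D,H,K}; candidates ⊆ {G,N,R}.
size 0: {}; under {} W still reaches {D,K,N,R} ∋ K.
{R}: W⊥K given {R} in G with W→· removed — back-door holds.
P(K|do(W)) = Σ_{R} P(K|W,R)·P(R).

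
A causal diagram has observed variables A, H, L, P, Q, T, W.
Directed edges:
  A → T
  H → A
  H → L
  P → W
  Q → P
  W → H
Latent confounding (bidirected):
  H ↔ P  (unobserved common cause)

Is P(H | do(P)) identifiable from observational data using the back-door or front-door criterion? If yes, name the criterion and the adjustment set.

P(H|do(P)): frontdoor, adjust for {W}.

desc(P)\{P}={A,H,L,T,W}; candidates ⊆ {Q}.
P↔H: latent back-door arc(s) into P.
size 0: {}; under {} P still reaches {A,H,L,Q,T} ∋ H.
size 1: {Q}; under {Q} P still reaches {A,H,L,T} ∋ H.
P↔H cannot be blocked by any observed set — no back-door set.
{W}: (i) intercepts every directed P→H path; (ii) no back-door P→{W}; (iii) {P} blocks every back-door {W}→H. Front-door holds.
P(H|do(P)) = Σ_{W} P(W|P) Σ_{P'} P(H|W,P')P(P').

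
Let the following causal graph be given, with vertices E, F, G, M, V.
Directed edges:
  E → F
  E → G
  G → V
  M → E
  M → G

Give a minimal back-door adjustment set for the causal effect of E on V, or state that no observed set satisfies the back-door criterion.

desc(E)\{E}={F,G,V}; candidates ⊆ {M}.
size 0: {}; under {} E still reaches {G,M,V} ∋ V.
{M}: E⊥V given {M} in G with E→· removed — back-door holds.

E→V: minimal back-door set {M}.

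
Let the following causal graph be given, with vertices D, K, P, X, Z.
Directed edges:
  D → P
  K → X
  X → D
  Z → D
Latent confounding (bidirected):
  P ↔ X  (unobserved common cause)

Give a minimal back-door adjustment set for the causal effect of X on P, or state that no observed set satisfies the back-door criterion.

desc(X)\{X}={D,P}; candidates ⊆ {K,Z}.
X↔P: latent back-door arc(s) into X.
size 0: {}; under {} X still reaches {K,P} ∋ P.
size 1: {K}, {Z}; under {K} X still reaches {P} ∋ P.
size 2: {K,Z}; under {K,Z} X still reaches {P} ∋ P.
X↔P cannot be blocked by any observed set — no back-door set.

X→P: no observed back-door set.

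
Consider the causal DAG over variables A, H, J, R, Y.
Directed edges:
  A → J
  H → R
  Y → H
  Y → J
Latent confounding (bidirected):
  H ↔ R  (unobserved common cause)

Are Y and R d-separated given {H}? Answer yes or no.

Bayes-Ball from Y | {H} reaches {J,R}.
R ∈ reach(Y|{H}) ⇒ Y ⊥̸ R | {H}.

No — Y and R are d-connected given {H}.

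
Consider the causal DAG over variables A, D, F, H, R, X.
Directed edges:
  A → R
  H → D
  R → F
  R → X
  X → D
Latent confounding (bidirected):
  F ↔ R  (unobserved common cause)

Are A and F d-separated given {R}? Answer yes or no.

No — A and F are d-connected given {R}.

Bayes-Ball from A | {R} reaches {F}.
F ∈ reach(A|{R}) ⇒ A ⊥̸ F | {R}.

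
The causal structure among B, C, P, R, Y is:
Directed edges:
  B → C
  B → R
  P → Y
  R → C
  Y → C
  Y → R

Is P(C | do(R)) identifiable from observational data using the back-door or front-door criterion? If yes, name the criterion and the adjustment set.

desc(R)\{R}={C}; candidates ⊆ {B,P,Y}.
size 0: {}; under {} R still reaches {B,C,P,Y} ∋ C.
size 1: {B}, {P}, {Y}; under {B} R still reaches {C,P,Y} ∋ C.
{B,Y}: R⊥C given {B,Y} in G with R→· removed — back-door holds.
P(C|do(R)) = Σ_{B,Y} P(C|R,B,Y)·P(B,Y).

P(C|do(R)): backdoor, adjust for {B, Y}.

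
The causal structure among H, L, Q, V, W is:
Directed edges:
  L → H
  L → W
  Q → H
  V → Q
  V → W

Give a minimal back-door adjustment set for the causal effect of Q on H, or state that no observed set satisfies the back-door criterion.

desc(Q)\{Q}={H}; candidates ⊆ {L,V,W}.
∅: Q⊥H given ∅ in G with Q→· removed — back-door holds.

Q→H: minimal back-door set ∅.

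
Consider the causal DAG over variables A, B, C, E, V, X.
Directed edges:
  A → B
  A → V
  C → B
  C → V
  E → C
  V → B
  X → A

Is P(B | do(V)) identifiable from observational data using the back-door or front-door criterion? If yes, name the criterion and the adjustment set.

desc(V)\{V}={B}; candidates ⊆ {A,C,E,X}.
size 0: {}; under {} V still reaches {A,B,C,E,X} ∋ B.
size 1: {A}, {C}, {E} …(+1); under {A} V still reaches {B,C,E} ∋ B.
{A,C}: V⊥B given {A,C} in G with V→· removed — back-door holds.
P(B|do(V)) = Σ_{A,C} P(B|V,A,C)·P(A,C).

P(B|do(V)): backdoor, adjust for {A, C}.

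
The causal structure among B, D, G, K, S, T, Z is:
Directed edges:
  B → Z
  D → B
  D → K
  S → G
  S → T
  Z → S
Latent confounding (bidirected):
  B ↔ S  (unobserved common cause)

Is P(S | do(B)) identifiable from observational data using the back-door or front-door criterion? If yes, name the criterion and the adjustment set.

P(S|do(B)): frontdoor, adjust for {Z}.

desc(B)\{B}={G,S,T,Z}; candidates ⊆ {D,K}.
B↔S: latent back-door arc(s) into B.
size 0: {}; under {} B still reaches {D,G,K,S,T} ∋ S.
size 1: {D}, {K}; under {D} B still reaches {G,S,T} ∋ S.
size 2: {D,K}; under {D,K} B still reaches {G,S,T} ∋ S.
B↔S cannot be blocked by any observed set — no back-door set.
{Z}: (i) intercepts every directed B→S path; (ii) no back-door B→{Z}; (iii) {B} blocks every back-door {Z}→S. Front-door holds.
P(S|do(B)) = Σ_{Z} P(Z|B) Σ_{B'} P(S|Z,B')P(B').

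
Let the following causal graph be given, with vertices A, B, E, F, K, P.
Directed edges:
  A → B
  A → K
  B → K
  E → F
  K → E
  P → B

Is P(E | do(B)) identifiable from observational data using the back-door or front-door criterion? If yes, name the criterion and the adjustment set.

P(E|do(B)): backdoor, adjust for {A}.

desc(B)\{B}={E,F,K}; candidates ⊆ {A,P}.
size 0: {}; under {} B still reaches {A,E,F,K,P} ∋ E.
{A}: B⊥E given {A} in G with B→· removed — back-door holds.
P(E|do(B)) = Σ_{A} P(E|B,A)·P(A).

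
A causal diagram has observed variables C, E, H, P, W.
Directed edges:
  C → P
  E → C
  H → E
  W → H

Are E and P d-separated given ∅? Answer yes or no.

Bayes-Ball from E | ∅ reaches {C,H,P,W}.
P ∈ reach(E|∅) ⇒ E ⊥̸ P | ∅.

No — E and P are d-connected given ∅.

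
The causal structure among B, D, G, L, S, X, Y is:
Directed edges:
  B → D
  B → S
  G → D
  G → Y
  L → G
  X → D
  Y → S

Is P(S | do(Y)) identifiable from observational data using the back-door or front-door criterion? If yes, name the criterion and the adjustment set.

desc(Y)\{Y}={S}; candidates ⊆ {B,D,G,L,X}.
∅: Y⊥S given ∅ in G with Y→· removed — back-door holds.
P(S|do(Y)) = P(S|Y) — no adjustment needed.

P(S|do(Y)): backdoor, adjust for ∅.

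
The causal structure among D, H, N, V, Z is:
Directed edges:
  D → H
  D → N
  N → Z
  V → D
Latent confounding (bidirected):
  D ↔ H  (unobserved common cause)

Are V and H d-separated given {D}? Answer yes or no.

Bayes-Ball from V | {D} reaches {H}.
H ∈ reach(V|{D}) ⇒ V ⊥̸ H | {D}.

No — V and H are d-connected given {D}.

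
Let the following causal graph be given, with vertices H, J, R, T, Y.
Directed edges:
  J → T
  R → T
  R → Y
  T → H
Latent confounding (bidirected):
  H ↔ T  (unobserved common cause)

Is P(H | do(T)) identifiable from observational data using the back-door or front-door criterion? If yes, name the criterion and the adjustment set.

desc(T)\{T}={H}; candidates ⊆ {J,R,Y}.
T↔H: latent back-door arc(s) into T.
size 0: {}; under {} T still reaches {H,J,R,Y} ∋ H.
size 1: {J}, {R}, {Y}; under {J} T still reaches {H,R,Y} ∋ H.
size 2: {J,R}, {J,Y}, {R,Y}; under {J,R} T still reaches {H} ∋ H.
T↔H cannot be blocked by any observed set — no back-door set.
No mediator lies on a directed T→…→H path.
Neither criterion identifies P(H|do(T)) in this graph.

P(H|do(T)): not identifiable (no BD/FD set).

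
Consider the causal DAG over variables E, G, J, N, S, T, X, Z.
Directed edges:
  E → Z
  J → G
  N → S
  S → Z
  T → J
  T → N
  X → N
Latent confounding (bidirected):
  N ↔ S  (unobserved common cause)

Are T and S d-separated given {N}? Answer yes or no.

No — T and S are d-connected given {N}.

Bayes-Ball from T | {N} reaches {G,J,S,X,Z}.
S ∈ reach(T|{N}) ⇒ T ⊥̸ S | {N}.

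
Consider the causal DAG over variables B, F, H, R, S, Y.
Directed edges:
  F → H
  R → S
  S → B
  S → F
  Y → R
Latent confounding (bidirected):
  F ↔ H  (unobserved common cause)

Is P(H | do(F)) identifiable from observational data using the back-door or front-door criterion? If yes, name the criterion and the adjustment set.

P(H|do(F)): not identifiable (no BD/FD set).

desc(F)\{F}={H}; candidates ⊆ {B,R,S,Y}.
F↔H: latent back-door arc(s) into F.
size 0: {}; under {} F still reaches {B,H,R,S,Y} ∋ H.
size 1: {B}, {R}, {S} …(+1); under {B} F still reaches {H,R,S,Y} ∋ H.
size 2: {B,R}, {B,S}, {B,Y} …(+3); under {B,R} F still reaches {H,S} ∋ H.
F↔H cannot be blocked by any observed set — no back-door set.
No mediator lies on a directed F→…→H path.
Neither criterion identifies P(H|do(F)) in this graph.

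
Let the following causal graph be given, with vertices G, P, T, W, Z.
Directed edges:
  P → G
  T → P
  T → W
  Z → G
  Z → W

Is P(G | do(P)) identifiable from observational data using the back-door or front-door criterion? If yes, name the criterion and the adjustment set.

P(G|do(P)): backdoor, adjust for ∅.

desc(P)\{P}={G}; candidates ⊆ {T,W,Z}.
∅: P⊥G given ∅ in G with P→· removed — back-door holds.
P(G|do(P)) = P(G|P) — no adjustment needed.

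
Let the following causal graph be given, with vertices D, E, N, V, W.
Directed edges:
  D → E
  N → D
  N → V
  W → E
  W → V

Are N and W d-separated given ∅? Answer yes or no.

Yes — N ⊥ W | ∅.

Bayes-Ball from N | ∅ reaches {D,E,V}.
W ∉ reach(N|∅) ⇒ N ⊥ W | ∅.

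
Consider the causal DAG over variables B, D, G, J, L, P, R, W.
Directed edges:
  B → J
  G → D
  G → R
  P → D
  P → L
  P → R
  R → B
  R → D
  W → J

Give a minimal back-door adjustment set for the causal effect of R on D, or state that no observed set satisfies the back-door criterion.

R→D: minimal back-door set {G, P}.

desc(R)\{R}={B,D,J}; candidates ⊆ {G,L,P,W}.
size 0: {}; under {} R still reaches {D,G,L,P} ∋ D.
size 1: {G}, {L}, {P} …(+1); under {G} R still reaches {D,L,P} ∋ D.
{G,P}: R⊥D given {G,P} in G with R→· removed — back-door holds.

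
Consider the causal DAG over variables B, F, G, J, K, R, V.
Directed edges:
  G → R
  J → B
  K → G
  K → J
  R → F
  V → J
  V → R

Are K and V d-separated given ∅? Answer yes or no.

Yes — K ⊥ V | ∅.

Bayes-Ball from K | ∅ reaches {B,F,G,J,R}.
V ∉ reach(K|∅) ⇒ K ⊥ V | ∅.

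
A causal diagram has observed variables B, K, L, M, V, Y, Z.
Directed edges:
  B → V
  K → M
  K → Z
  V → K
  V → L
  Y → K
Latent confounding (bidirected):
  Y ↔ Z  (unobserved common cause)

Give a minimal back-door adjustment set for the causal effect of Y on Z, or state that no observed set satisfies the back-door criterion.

Y→Z: no observed back-door set.

desc(Y)\{Y}={K,M,Z}; candidates ⊆ {B,L,V}.
Y↔Z: latent back-door arc(s) into Y.
size 0: {}; under {} Y still reaches {Z} ∋ Z.
size 1: {B}, {L}, {V}; under {B} Y still reaches {Z} ∋ Z.
size 2: {B,L}, {B,V}, {L,V}; under {B,L} Y still reaches {Z} ∋ Z.
Y↔Z cannot be blocked by any observed set — no back-door set.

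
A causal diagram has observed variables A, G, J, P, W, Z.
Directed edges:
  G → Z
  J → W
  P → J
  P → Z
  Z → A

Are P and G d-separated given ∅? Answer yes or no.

Yes — P ⊥ G | ∅.

Bayes-Ball from P | ∅ reaches {A,J,W,Z}.
G ∉ reach(P|∅) ⇒ P ⊥ G | ∅.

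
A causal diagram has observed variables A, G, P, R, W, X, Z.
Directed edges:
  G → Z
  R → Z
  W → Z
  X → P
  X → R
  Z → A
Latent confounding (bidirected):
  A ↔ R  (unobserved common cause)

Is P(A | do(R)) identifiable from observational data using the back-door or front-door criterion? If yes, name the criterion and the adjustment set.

desc(R)\{R}={A,Z}; candidates ⊆ {G,P,W,X}.
R↔A: latent back-door arc(s) into R.
size 0: {}; under {} R still reaches {A,P,X} ∋ A.
size 1: {G}, {P}, {W} …(+1); under {G} R still reaches {A,P,X} ∋ A.
size 2: {G,P}, {G,W}, {G,X} …(+3); under {G,P} R still reaches {A,X} ∋ A.
R↔A cannot be blocked by any observed set — no back-door set.
{Z}: (i) intercepts every directed R→A path; (ii) no back-door R→{Z}; (iii) {R} blocks every back-door {Z}→A. Front-door holds.
P(A|do(R)) = Σ_{Z} P(Z|R) Σ_{R'} P(A|Z,R')P(R').

P(A|do(R)): frontdoor, adjust for {Z}.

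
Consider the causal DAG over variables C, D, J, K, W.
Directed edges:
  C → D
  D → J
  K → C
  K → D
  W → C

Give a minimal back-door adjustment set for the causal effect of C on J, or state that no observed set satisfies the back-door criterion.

C→J: minimal back-door set {K}.

desc(C)\{C}={D,J}; candidates ⊆ {K,W}.
size 0: {}; under {} C still reaches {D,J,K,W} ∋ J.
{K}: C⊥J given {K} in G with C→· removed — back-door holds.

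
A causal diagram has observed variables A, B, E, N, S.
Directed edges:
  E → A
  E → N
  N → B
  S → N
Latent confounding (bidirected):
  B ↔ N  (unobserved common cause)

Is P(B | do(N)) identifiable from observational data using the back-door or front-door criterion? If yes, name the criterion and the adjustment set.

desc(N)\{N}={B}; candidates ⊆ {A,E,S}.
N↔B: latent back-door arc(s) into N.
size 0: {}; under {} N still reaches {A,B,E,S} ∋ B.
size 1: {A}, {E}, {S}; under {A} N still reaches {B,E,S} ∋ B.
size 2: {A,E}, {A,S}, {E,S}; under {A,E} N still reaches {B,S} ∋ B.
N↔B cannot be blocked by any observed set — no back-door set.
No mediator lies on a directed N→…→B path.
Neither criterion identifies P(B|do(N)) in this graph.

P(B|do(N)): not identifiable (no BD/FD set).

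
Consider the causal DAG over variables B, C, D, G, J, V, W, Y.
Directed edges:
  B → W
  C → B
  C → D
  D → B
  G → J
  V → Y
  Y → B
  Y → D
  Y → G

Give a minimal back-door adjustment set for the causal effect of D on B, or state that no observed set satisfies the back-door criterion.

desc(D)\{D}={B,W}; candidates ⊆ {C,G,J,V,Y}.
size 0: {}; under {} D still reaches {B,C,G,J,V,W,Y} ∋ B.
size 1: {C}, {G}, {J} …(+2); under {C} D still reaches {B,G,J,V,W,Y} ∋ B.
{C,Y}: D⊥B given {C,Y} in G with D→· removed — back-door holds.

D→B: minimal back-door set {C, Y}.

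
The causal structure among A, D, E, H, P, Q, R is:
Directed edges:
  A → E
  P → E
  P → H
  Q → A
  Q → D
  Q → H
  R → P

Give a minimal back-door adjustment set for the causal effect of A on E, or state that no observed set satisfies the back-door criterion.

desc(A)\{A}={E}; candidates ⊆ {D,H,P,Q,R}.
∅: A⊥E given ∅ in G with A→· removed — back-door holds.

A→E: minimal back-door set ∅.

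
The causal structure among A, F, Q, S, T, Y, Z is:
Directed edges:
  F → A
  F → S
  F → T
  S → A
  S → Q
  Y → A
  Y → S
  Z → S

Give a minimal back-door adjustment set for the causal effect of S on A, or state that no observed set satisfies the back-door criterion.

S→A: minimal back-door set {F, Y}.

desc(S)\{S}={A,Q}; candidates ⊆ {F,T,Y,Z}.
size 0: {}; under {} S still reaches {A,F,T,Y,Z} ∋ A.
size 1: {F}, {T}, {Y} …(+1); under {F} S still reaches {A,Y,Z} ∋ A.
{F,Y}: S⊥A given {F,Y} in G with S→· removed — back-door holds.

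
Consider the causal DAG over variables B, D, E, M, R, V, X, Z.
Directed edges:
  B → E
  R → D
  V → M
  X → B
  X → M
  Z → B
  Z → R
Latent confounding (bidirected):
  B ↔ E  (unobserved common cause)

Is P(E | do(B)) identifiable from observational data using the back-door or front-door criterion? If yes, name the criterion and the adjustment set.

desc(B)\{B}={E}; candidates ⊆ {D,M,R,V,X,Z}.
B↔E: latent back-door arc(s) into B.
size 0: {}; under {} B still reaches {D,E,M,R,X,Z} ∋ E.
size 1: {D}, {M}, {R} …(+3); under {D} B still reaches {E,M,R,X,Z} ∋ E.
size 2: {D,M}, {D,R}, {D,V} …(+12); under {D,M} B still reaches {E,R,V,X,Z} ∋ E.
B↔E cannot be blocked by any observed set — no back-door set.
No mediator lies on a directed B→…→E path.
Neither criterion identifies P(E|do(B)) in this graph.

P(E|do(B)): not identifiable (no BD/FD set).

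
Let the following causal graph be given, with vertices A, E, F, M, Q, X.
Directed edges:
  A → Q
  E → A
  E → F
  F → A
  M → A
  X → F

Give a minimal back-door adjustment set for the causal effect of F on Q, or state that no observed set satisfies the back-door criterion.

desc(F)\{F}={A,Q}; candidates ⊆ {E,M,X}.
size 0: {}; under {} F still reaches {A,E,Q,X} ∋ Q.
{E}: F⊥Q given {E} in G with F→· removed — back-door holds.

F→Q: minimal back-door set {E}.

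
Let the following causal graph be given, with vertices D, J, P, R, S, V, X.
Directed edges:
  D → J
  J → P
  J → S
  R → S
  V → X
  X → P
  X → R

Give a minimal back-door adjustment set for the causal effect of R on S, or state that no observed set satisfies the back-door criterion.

R→S: minimal back-door set ∅.

desc(R)\{R}={S}; candidates ⊆ {D,J,P,V,X}.
∅: R⊥S given ∅ in G with R→· removed — back-door holds.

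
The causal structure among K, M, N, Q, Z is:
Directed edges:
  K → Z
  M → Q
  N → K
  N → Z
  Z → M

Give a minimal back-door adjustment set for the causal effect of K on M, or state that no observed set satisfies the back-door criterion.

K→M: minimal back-door set {N}.

desc(K)\{K}={M,Q,Z}; candidates ⊆ {N}.
size 0: {}; under {} K still reaches {M,N,Q,Z} ∋ M.
{N}: K⊥M given {N} in G with K→· removed — back-door holds.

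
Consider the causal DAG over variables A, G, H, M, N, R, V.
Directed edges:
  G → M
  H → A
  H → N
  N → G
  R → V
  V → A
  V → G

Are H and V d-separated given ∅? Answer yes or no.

Bayes-Ball from H | ∅ reaches {A,G,M,N}.
V ∉ reach(H|∅) ⇒ H ⊥ V | ∅.

Yes — H ⊥ V | ∅.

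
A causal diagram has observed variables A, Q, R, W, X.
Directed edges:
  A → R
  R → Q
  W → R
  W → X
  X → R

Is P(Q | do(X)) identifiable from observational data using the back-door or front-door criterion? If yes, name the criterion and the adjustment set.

desc(X)\{X}={Q,R}; candidates ⊆ {A,W}.
size 0: {}; under {} X still reaches {Q,R,W} ∋ Q.
{W}: X⊥Q given {W} in G with X→· removed — back-door holds.
P(Q|do(X)) = Σ_{W} P(Q|X,W)·P(W).

P(Q|do(X)): backdoor, adjust for {W}.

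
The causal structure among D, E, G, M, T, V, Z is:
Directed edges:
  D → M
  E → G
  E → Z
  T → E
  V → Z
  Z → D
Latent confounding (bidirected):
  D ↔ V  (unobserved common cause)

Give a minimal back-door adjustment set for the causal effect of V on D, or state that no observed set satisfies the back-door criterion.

desc(V)\{V}={D,M,Z}; candidates ⊆ {E,G,T}.
V↔D: latent back-door arc(s) into V.
size 0: {}; under {} V still reaches {D,M} ∋ D.
size 1: {E}, {G}, {T}; under {E} V still reaches {D,M} ∋ D.
size 2: {E,G}, {E,T}, {G,T}; under {E,G} V still reaches {D,M} ∋ D.
V↔D cannot be blocked by any observed set — no back-door set.

V→D: no observed back-door set.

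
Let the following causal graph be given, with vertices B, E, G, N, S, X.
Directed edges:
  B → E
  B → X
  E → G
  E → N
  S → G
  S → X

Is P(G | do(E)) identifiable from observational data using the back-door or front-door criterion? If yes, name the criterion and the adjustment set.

desc(E)\{E}={G,N}; candidates ⊆ {B,S,X}.
∅: E⊥G given ∅ in G with E→· removed — back-door holds.
P(G|do(E)) = P(G|E) — no adjustment needed.

P(G|do(E)): backdoor, adjust for ∅.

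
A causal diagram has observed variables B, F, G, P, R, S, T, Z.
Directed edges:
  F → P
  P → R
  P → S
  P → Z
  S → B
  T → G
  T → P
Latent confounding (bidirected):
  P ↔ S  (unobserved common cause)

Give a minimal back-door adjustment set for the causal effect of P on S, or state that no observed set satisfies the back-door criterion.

P→S: no observed back-door set.

desc(P)\{P}={B,R,S,Z}; candidates ⊆ {F,G,T}.
P↔S: latent back-door arc(s) into P.
size 0: {}; under {} P still reaches {B,F,G,S,T} ∋ S.
size 1: {F}, {G}, {T}; under {F} P still reaches {B,G,S,T} ∋ S.
size 2: {F,G}, {F,T}, {G,T}; under {F,G} P still reaches {B,S,T} ∋ S.
P↔S cannot be blocked by any observed set — no back-door set.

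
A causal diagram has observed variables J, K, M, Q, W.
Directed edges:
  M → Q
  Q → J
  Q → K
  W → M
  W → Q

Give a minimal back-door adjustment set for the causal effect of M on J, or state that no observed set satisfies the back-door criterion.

desc(M)\{M}={J,K,Q}; candidates ⊆ {W}.
size 0: {}; under {} M still reaches {J,K,Q,W} ∋ J.
{W}: M⊥J given {W} in G with M→· removed — back-door holds.

M→J: minimal back-door set {W}.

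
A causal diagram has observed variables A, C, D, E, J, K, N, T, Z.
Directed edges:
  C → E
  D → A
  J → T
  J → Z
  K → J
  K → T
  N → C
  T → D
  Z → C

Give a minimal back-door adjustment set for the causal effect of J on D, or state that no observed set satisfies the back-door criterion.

J→D: minimal back-door set {K}.

desc(J)\{J}={A,C,D,E,T,Z}; candidates ⊆ {K,N}.
size 0: {}; under {} J still reaches {A,D,K,T} ∋ D.
{K}: J⊥D given {K} in G with J→· removed — back-door holds.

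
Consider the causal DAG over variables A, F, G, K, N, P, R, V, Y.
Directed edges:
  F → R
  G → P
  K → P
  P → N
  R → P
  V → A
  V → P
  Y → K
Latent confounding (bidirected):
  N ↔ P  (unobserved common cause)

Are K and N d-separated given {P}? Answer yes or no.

Bayes-Ball from K | {P} reaches {A,F,G,N,R,V,Y}.
N ∈ reach(K|{P}) ⇒ K ⊥̸ N | {P}.

No — K and N are d-connected given {P}.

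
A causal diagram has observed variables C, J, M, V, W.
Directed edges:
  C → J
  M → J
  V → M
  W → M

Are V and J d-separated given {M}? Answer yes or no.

Yes — V ⊥ J | {M}.

Bayes-Ball from V | {M} reaches {W}.
J ∉ reach(V|{M}) ⇒ V ⊥ J | {M}.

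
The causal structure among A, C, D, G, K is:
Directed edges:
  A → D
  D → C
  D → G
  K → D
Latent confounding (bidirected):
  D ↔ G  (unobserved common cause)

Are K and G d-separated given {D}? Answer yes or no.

No — K and G are d-connected given {D}.

Bayes-Ball from K | {D} reaches {A,G}.
G ∈ reach(K|{D}) ⇒ K ⊥̸ G | {D}.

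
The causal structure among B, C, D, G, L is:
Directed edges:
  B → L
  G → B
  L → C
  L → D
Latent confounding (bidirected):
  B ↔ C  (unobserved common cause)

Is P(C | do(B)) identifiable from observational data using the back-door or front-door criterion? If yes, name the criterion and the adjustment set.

desc(B)\{B}={C,D,L}; candidates ⊆ {G}.
B↔C: latent back-door arc(s) into B.
size 0: {}; under {} B still reaches {C,G} ∋ C.
size 1: {G}; under {G} B still reaches {C} ∋ C.
B↔C cannot be blocked by any observed set — no back-door set.
{L}: (i) intercepts every directed B→C path; (ii) no back-door B→{L}; (iii) {B} blocks every back-door {L}→C. Front-door holds.
P(C|do(B)) = Σ_{L} P(L|B) Σ_{B'} P(C|L,B')P(B').

P(C|do(B)): frontdoor, adjust for {L}.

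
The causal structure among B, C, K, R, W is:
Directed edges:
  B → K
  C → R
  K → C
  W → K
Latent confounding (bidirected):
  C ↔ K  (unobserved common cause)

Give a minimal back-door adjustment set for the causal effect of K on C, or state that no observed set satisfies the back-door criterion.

desc(K)\{K}={C,R}; candidates ⊆ {B,W}.
K↔C: latent back-door arc(s) into K.
size 0: {}; under {} K still reaches {B,C,R,W} ∋ C.
size 1: {B}, {W}; under {B} K still reaches {C,R,W} ∋ C.
size 2: {B,W}; under {B,W} K still reaches {C,R} ∋ C.
K↔C cannot be blocked by any observed set — no back-door set.

K→C: no observed back-door set.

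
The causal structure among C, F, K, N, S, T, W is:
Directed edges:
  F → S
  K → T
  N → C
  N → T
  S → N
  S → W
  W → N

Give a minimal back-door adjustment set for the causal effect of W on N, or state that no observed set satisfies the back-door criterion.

desc(W)\{W}={C,N,T}; candidates ⊆ {F,K,S}.
size 0: {}; under {} W still reaches {C,F,N,S,T} ∋ N.
{S}: W⊥N given {S} in G with W→· removed — back-door holds.

W→N: minimal back-door set {S}.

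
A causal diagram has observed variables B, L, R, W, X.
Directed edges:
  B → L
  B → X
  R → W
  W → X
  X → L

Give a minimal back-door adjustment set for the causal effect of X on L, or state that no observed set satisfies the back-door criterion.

desc(X)\{X}={L}; candidates ⊆ {B,R,W}.
size 0: {}; under {} X still reaches {B,L,R,W} ∋ L.
{B}: X⊥L given {B} in G with X→· removed — back-door holds.

X→L: minimal back-door set {B}.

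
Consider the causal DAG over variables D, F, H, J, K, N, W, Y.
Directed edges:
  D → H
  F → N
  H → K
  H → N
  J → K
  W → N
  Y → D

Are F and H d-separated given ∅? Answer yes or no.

Yes — F ⊥ H | ∅.

Bayes-Ball from F | ∅ reaches {N}.
H ∉ reach(F|∅) ⇒ F ⊥ H | ∅.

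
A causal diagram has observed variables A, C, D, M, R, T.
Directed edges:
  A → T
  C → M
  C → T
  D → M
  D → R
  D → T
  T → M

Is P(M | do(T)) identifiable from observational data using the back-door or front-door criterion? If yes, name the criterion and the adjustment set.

P(M|do(T)): backdoor, adjust for {C, D}.

desc(T)\{T}={M}; candidates ⊆ {A,C,D,R}.
size 0: {}; under {} T still reaches {A,C,D,M,R} ∋ M.
size 1: {A}, {C}, {D} …(+1); under {A} T still reaches {C,D,M,R} ∋ M.
{C,D}: T⊥M given {C,D} in G with T→· removed — back-door holds.
P(M|do(T)) = Σ_{C,D} P(M|T,C,D)·P(C,D).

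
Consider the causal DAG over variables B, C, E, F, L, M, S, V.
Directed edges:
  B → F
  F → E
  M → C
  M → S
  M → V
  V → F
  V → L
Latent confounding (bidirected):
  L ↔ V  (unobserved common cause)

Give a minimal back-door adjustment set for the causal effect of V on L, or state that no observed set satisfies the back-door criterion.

desc(V)\{V}={E,F,L}; candidates ⊆ {B,C,M,S}.
V↔L: latent back-door arc(s) into V.
size 0: {}; under {} V still reaches {C,L,M,S} ∋ L.
size 1: {B}, {C}, {M} …(+1); under {B} V still reaches {C,L,M,S} ∋ L.
size 2: {B,C}, {B,M}, {B,S} …(+3); under {B,C} V still reaches {L,M,S} ∋ L.
V↔L cannot be blocked by any observed set — no back-door set.

V→L: no observed back-door set.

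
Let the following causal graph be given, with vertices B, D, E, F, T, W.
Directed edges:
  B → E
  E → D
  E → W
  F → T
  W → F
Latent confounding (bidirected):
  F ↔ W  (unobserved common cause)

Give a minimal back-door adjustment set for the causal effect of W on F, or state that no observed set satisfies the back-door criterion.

desc(W)\{W}={F,T}; candidates ⊆ {B,D,E}.
W↔F: latent back-door arc(s) into W.
size 0: {}; under {} W still reaches {B,D,E,F,T} ∋ F.
size 1: {B}, {D}, {E}; under {B} W still reaches {D,E,F,T} ∋ F.
size 2: {B,D}, {B,E}, {D,E}; under {B,D} W still reaches {E,F,T} ∋ F.
W↔F cannot be blocked by any observed set — no back-door set.

W→F: no observed back-door set.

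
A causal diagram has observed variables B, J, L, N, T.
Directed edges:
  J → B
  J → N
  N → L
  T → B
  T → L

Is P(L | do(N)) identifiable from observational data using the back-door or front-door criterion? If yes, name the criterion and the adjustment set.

desc(N)\{N}={L}; candidates ⊆ {B,J,T}.
∅: N⊥L given ∅ in G with N→· removed — back-door holds.
P(L|do(N)) = P(L|N) — no adjustment needed.

P(L|do(N)): backdoor, adjust for ∅.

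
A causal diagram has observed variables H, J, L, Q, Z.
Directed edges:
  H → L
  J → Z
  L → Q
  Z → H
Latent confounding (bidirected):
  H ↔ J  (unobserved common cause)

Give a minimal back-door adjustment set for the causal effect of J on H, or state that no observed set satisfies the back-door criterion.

J→H: no observed back-door set.

desc(J)\{J}={H,L,Q,Z}; candidates ⊆ {—}.
J↔H: latent back-door arc(s) into J.
size 0: {}; under {} J still reaches {H,L,Q} ∋ H.
J↔H cannot be blocked by any observed set — no back-door set.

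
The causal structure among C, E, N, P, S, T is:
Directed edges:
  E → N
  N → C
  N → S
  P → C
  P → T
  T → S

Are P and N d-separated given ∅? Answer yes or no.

Bayes-Ball from P | ∅ reaches {C,S,T}.
N ∉ reach(P|∅) ⇒ P ⊥ N | ∅.

Yes — P ⊥ N | ∅.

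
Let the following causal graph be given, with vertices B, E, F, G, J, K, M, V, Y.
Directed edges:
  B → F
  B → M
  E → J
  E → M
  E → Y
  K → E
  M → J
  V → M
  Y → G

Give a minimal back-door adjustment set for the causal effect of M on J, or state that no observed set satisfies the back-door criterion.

desc(M)\{M}={J}; candidates ⊆ {B,E,F,G,K,V,Y}.
size 0: {}; under {} M still reaches {B,E,F,G,J,K,V,Y} ∋ J.
{E}: M⊥J given {E} in G with M→· removed — back-door holds.

M→J: minimal back-door set {E}.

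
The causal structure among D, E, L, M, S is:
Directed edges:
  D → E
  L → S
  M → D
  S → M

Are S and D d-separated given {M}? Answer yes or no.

Bayes-Ball from S | {M} reaches {L}.
D ∉ reach(S|{M}) ⇒ S ⊥ D | {M}.

Yes — S ⊥ D | {M}.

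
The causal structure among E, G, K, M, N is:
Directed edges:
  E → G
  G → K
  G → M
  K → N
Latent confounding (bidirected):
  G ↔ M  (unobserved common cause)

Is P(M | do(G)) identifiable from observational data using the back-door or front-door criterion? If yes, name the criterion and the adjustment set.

P(M|do(G)): not identifiable (no BD/FD set).

desc(G)\{G}={K,M,N}; candidates ⊆ {E}.
G↔M: latent back-door arc(s) into G.
size 0: {}; under {} G still reaches {E,M} ∋ M.
size 1: {E}; under {E} G still reaches {M} ∋ M.
G↔M cannot be blocked by any observed set — no back-door set.
No mediator lies on a directed G→…→M path.
Neither criterion identifies P(M|do(G)) in this graph.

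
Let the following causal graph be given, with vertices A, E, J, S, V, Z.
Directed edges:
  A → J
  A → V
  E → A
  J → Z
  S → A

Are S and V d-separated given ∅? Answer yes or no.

No — S and V are d-connected given ∅.

Bayes-Ball from S | ∅ reaches {A,J,V,Z}.
V ∈ reach(S|∅) ⇒ S ⊥̸ V | ∅.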